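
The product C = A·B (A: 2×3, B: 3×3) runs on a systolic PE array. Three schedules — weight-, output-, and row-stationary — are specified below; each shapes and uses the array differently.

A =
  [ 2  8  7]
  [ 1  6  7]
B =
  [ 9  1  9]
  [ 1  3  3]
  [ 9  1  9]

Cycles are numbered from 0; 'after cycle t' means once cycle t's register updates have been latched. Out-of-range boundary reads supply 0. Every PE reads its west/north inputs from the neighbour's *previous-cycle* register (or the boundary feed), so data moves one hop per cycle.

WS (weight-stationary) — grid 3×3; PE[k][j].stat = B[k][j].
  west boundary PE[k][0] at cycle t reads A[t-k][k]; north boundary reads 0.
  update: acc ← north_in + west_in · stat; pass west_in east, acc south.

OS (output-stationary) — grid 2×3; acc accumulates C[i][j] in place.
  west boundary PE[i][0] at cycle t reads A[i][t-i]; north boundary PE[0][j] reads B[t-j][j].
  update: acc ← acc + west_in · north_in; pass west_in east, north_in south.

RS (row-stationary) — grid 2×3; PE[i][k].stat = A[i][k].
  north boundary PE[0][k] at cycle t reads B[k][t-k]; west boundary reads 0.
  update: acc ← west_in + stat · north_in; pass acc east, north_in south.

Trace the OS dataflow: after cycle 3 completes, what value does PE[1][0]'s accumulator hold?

PE[1][0].acc = 78

OS (2×3). Following PE[1][0] plus its west/north inputs:
  step 0 · PE0,0: acc=18; fwd→2 fwd↓9
  step 0 · PE1,0: acc=0; fwd→0 fwd↓0
  step 1 · PE0,0: acc=26; fwd→8 fwd↓1
  step 1 · PE1,0: acc=9; fwd→1 fwd↓9
  step 2 · PE0,0: acc=89; fwd→7 fwd↓9
  step 2 · PE1,0: acc=15; fwd→6 fwd↓1
  step 3 · PE0,0: acc=89; fwd→0 fwd↓0
  step 3 · PE1,0: acc=78; fwd→7 fwd↓9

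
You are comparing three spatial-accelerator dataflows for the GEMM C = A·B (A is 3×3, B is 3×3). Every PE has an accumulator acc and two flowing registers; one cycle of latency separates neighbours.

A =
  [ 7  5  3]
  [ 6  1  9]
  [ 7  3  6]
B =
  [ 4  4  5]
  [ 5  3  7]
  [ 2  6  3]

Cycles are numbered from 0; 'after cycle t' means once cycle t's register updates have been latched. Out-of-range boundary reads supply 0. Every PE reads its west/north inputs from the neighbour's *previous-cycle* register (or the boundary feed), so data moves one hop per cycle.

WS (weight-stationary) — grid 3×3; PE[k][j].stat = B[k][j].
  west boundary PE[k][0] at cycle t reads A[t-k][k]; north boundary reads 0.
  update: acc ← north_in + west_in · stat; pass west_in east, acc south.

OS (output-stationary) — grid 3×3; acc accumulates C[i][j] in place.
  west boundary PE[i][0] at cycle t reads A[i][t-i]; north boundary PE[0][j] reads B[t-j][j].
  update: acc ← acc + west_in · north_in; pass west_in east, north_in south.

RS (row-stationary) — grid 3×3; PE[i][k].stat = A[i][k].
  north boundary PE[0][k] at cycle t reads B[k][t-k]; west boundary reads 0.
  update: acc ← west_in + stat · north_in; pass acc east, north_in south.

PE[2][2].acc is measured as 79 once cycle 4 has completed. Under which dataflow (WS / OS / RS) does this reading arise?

WS (3×3 grid), PE[2][2]:
  cycle 0: PE[2][2] → acc 0, east 0, south 0
  cycle 1: PE[2][2] → acc 0, east 0, south 0
  cycle 2: PE[2][2] → acc 0, east 0, south 0
  cycle 3: PE[2][2] → acc 0, east 0, south 0
  cycle 4: PE[2][2] → acc 79, east 3, south 79
OS (3×3 grid), PE[2][2]:
  cycle 0: PE[2][2] → acc 0, east 0, south 0
  cycle 1: PE[2][2] → acc 0, east 0, south 0
  cycle 2: PE[2][2] → acc 0, east 0, south 0
  cycle 3: PE[2][2] → acc 0, east 0, south 0
  cycle 4: PE[2][2] → acc 35, east 7, south 5
RS (3×3 grid), PE[2][2]:
  cycle 0: PE[2][2] → acc 0, east 0, south 0
  cycle 1: PE[2][2] → acc 0, east 0, south 0
  cycle 2: PE[2][2] → acc 0, east 0, south 0
  cycle 3: PE[2][2] → acc 0, east 0, south 0
  cycle 4: PE[2][2] → acc 55, east 55, south 2

dataflow = WS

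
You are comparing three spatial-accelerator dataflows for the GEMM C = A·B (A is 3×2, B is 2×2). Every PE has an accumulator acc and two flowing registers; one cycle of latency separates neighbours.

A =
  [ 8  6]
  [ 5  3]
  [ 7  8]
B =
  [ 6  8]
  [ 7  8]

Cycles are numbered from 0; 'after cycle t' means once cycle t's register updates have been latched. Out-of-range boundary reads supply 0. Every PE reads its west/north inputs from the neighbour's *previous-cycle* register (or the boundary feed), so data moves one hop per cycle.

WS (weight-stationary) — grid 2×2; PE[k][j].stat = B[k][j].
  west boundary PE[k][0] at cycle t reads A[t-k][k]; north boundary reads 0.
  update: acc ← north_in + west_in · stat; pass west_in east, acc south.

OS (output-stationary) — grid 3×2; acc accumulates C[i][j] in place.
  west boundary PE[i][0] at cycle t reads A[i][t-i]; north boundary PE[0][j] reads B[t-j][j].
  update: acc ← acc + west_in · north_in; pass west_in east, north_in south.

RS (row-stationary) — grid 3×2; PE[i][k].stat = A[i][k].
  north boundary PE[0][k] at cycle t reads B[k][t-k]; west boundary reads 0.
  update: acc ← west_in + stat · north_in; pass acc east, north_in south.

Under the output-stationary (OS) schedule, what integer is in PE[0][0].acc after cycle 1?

Tracing OS — 3×2 array, target PE[0][0]:
  [0] (0,0) acc=48 (h:8 v:6)
  [1] (0,0) acc=90 (h:6 v:7)

PE[0][0].acc = 90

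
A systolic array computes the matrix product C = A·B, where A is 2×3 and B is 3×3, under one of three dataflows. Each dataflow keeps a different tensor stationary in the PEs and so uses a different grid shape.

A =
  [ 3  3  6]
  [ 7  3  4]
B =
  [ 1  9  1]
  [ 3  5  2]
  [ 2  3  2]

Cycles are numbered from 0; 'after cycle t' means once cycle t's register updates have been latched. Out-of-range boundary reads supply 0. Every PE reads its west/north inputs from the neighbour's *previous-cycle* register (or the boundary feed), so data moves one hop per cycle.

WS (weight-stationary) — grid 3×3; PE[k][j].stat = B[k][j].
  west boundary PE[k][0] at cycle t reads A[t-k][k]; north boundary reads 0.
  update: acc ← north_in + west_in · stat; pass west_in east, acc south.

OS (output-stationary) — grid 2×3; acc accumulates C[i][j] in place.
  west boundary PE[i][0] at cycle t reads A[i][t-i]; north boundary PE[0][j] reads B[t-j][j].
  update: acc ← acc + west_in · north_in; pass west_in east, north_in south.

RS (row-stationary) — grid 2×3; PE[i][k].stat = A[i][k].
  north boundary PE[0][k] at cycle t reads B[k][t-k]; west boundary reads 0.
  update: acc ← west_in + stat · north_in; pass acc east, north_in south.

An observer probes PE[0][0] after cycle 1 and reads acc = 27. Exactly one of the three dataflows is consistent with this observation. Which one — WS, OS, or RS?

Under WS (3×3), PE[0][0]:
  c0 r0c0: 3 / 3 / 3
  c1 r0c0: 7 / 7 / 7
Under OS (2×3), PE[0][0]:
  c0 r0c0: 3 / 3 / 1
  c1 r0c0: 12 / 3 / 3
Under RS (2×3), PE[0][0]:
  c0 r0c0: 3 / 3 / 1
  c1 r0c0: 27 / 27 / 9

dataflow = RS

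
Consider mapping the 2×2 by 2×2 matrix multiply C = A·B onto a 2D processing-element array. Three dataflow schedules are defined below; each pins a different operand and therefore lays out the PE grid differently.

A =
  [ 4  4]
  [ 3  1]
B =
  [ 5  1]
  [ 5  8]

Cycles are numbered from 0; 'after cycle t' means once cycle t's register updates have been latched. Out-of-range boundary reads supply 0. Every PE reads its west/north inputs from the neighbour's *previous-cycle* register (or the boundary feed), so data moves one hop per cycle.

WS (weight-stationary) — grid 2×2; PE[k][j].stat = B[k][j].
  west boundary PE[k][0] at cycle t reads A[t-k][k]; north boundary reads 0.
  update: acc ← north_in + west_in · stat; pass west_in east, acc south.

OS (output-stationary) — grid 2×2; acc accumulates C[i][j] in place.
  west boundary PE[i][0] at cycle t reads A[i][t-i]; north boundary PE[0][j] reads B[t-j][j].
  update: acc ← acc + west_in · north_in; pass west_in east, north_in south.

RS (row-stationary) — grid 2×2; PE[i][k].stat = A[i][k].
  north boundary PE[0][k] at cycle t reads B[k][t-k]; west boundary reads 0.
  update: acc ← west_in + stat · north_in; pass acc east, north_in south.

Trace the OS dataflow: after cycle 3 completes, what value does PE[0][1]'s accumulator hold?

PE[0][1].acc = 36

Tracing OS — 2×2 array, target PE[0][1]:
  step 0 · PE0,0: acc=20; fwd→4 fwd↓5
  step 0 · PE0,1: acc=0; fwd→0 fwd↓0
  step 1 · PE0,0: acc=40; fwd→4 fwd↓5
  step 1 · PE0,1: acc=4; fwd→4 fwd↓1
  step 2 · PE0,0: acc=40; fwd→0 fwd↓0
  step 2 · PE0,1: acc=36; fwd→4 fwd↓8
  step 3 · PE0,0: acc=40; fwd→0 fwd↓0
  step 3 · PE0,1: acc=36; fwd→0 fwd↓0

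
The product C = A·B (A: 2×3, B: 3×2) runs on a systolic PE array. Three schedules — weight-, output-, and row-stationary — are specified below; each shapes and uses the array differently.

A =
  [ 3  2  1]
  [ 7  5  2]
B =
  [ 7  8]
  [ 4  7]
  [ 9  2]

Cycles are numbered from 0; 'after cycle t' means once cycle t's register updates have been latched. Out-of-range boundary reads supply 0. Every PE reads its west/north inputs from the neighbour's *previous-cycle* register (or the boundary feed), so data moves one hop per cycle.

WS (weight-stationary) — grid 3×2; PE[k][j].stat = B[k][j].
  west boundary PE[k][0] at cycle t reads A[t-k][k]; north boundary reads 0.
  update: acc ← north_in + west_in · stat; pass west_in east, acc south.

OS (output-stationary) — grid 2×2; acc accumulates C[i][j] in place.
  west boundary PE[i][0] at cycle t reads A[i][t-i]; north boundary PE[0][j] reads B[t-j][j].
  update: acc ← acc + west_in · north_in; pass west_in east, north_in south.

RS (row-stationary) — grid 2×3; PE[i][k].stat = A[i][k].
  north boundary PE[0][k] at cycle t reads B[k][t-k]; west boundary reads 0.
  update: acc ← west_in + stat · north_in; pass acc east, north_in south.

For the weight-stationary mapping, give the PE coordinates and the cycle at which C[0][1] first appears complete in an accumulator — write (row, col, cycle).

(row, col, cycle) = (2, 1, 3)

WS: C[0][1] accumulates in PE[2][1]:
  0: (2,1).acc=0  regs=<0,0>
  1: (2,1).acc=0  regs=<0,0>
  2: (2,1).acc=0  regs=<0,0>
  3: (2,1).acc=40  regs=<1,40>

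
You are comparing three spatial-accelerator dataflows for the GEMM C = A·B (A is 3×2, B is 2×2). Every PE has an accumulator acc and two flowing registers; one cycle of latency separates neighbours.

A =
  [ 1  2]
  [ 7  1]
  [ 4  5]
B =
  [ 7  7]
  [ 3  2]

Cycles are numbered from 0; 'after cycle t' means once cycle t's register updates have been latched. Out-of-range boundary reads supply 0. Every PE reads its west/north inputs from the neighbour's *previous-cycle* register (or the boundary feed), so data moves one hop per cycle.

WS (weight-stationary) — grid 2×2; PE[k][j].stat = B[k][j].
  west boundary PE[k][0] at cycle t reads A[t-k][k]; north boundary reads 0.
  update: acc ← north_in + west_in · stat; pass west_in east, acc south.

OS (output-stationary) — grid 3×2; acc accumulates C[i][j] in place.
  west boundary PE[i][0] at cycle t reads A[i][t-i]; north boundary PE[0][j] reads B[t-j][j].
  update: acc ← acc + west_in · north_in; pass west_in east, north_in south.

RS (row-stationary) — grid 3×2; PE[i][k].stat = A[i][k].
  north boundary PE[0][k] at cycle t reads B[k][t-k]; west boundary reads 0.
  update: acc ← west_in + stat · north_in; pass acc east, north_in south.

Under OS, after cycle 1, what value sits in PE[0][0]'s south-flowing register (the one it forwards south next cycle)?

OS (3×2). Following PE[0][0] plus its west/north inputs:
  [0] (0,0) acc=7 (h:1 v:7)
  [1] (0,0) acc=13 (h:2 v:3)

register = 3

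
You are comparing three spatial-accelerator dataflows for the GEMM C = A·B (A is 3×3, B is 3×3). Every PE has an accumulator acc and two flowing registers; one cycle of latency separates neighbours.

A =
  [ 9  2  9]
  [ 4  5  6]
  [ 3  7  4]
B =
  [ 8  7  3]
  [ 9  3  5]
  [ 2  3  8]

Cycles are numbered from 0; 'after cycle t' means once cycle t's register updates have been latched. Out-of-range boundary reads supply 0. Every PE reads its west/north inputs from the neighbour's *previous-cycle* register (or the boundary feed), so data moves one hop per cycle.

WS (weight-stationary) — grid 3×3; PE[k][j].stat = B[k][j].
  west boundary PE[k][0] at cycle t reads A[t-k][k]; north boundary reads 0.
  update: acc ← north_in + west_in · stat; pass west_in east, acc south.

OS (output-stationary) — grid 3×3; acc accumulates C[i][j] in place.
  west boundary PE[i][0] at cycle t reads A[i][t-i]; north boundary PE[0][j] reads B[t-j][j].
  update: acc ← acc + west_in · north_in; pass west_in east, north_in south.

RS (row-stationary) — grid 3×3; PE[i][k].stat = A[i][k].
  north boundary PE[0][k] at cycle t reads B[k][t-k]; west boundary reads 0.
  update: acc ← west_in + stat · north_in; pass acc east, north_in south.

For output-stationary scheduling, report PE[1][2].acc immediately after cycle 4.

PE[1][2].acc = 37

OS on a 3×3 grid — tracing PE[1][2] and its feeders:
  c0 r0c2: 0 / 0 / 0
  c0 r1c1: 0 / 0 / 0
  c0 r1c2: 0 / 0 / 0
  c1 r0c2: 0 / 0 / 0
  c1 r1c1: 0 / 0 / 0
  c1 r1c2: 0 / 0 / 0
  c2 r0c2: 27 / 9 / 3
  c2 r1c1: 28 / 4 / 7
  c2 r1c2: 0 / 0 / 0
  c3 r0c2: 37 / 2 / 5
  c3 r1c1: 43 / 5 / 3
  c3 r1c2: 12 / 4 / 3
  c4 r0c2: 109 / 9 / 8
  c4 r1c1: 61 / 6 / 3
  c4 r1c2: 37 / 5 / 5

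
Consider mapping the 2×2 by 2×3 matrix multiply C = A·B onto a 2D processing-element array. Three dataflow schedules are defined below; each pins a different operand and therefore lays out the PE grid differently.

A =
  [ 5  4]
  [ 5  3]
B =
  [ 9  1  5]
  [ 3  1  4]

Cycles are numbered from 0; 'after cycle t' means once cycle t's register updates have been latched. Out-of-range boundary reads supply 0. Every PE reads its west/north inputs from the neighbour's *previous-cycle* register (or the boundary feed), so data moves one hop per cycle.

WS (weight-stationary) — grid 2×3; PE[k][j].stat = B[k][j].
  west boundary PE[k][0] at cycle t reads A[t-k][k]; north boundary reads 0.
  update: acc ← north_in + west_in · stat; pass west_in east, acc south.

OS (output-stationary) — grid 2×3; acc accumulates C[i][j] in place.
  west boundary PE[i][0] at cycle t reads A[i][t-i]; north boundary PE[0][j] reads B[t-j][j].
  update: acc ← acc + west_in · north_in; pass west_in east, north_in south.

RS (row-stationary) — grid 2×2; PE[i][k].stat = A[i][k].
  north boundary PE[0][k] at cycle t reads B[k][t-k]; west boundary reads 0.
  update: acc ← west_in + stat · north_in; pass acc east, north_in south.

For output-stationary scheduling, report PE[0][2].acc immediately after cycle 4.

Tracing OS — 2×3 array, target PE[0][2]:
  step 0 · PE0,1: acc=0; fwd→0 fwd↓0
  step 0 · PE0,2: acc=0; fwd→0 fwd↓0
  step 1 · PE0,1: acc=5; fwd→5 fwd↓1
  step 1 · PE0,2: acc=0; fwd→0 fwd↓0
  step 2 · PE0,1: acc=9; fwd→4 fwd↓1
  step 2 · PE0,2: acc=25; fwd→5 fwd↓5
  step 3 · PE0,1: acc=9; fwd→0 fwd↓0
  step 3 · PE0,2: acc=41; fwd→4 fwd↓4
  step 4 · PE0,1: acc=9; fwd→0 fwd↓0
  step 4 · PE0,2: acc=41; fwd→0 fwd↓0

PE[0][2].acc = 41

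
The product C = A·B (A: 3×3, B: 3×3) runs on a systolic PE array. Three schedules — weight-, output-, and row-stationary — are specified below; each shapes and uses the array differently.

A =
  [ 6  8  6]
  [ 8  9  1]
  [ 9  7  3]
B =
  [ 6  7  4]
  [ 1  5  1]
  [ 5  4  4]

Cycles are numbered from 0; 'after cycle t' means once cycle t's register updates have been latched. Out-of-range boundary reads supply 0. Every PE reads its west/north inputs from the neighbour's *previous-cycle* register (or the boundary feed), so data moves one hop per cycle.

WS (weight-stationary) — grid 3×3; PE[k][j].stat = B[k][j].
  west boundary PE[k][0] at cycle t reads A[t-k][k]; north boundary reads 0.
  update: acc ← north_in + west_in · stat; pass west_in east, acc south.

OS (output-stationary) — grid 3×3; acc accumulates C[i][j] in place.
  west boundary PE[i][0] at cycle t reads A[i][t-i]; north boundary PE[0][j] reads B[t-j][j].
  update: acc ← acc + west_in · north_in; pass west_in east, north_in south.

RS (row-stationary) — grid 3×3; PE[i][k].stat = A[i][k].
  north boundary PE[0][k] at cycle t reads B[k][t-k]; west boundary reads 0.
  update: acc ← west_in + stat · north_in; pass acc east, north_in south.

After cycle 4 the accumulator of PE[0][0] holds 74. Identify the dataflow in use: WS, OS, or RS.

WS [3×3] PE[0][0] across cycles:
  @0  [0,0]  acc 36  |  →6  ↓36
  @1  [0,0]  acc 48  |  →8  ↓48
  @2  [0,0]  acc 54  |  →9  ↓54
  @3  [0,0]  acc 0  |  →0  ↓0
  @4  [0,0]  acc 0  |  →0  ↓0
OS [3×3] PE[0][0] across cycles:
  @0  [0,0]  acc 36  |  →6  ↓6
  @1  [0,0]  acc 44  |  →8  ↓1
  @2  [0,0]  acc 74  |  →6  ↓5
  @3  [0,0]  acc 74  |  →0  ↓0
  @4  [0,0]  acc 74  |  →0  ↓0
RS [3×3] PE[0][0] across cycles:
  @0  [0,0]  acc 36  |  →36  ↓6
  @1  [0,0]  acc 42  |  →42  ↓7
  @2  [0,0]  acc 24  |  →24  ↓4
  @3  [0,0]  acc 0  |  →0  ↓0
  @4  [0,0]  acc 0  |  →0  ↓0

dataflow = OS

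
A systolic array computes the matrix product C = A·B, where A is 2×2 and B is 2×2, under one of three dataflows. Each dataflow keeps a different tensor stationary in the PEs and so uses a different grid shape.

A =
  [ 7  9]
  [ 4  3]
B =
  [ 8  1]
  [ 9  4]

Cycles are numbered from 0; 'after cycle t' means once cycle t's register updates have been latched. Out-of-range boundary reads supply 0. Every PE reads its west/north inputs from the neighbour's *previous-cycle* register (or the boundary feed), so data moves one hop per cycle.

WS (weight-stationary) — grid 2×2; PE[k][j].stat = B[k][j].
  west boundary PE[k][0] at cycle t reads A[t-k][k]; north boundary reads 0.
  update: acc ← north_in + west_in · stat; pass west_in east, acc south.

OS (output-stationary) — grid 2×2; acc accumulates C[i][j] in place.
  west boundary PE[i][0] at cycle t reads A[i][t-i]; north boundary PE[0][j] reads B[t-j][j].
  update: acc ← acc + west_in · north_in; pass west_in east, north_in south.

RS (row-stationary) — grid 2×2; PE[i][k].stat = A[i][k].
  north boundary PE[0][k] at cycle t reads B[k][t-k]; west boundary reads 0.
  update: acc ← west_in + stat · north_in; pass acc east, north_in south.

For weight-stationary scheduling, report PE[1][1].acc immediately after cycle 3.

PE[1][1].acc = 16

Tracing WS — 2×2 array, target PE[1][1]:
  [0] (0,1) acc=0 (h:0 v:0)
  [0] (1,0) acc=0 (h:0 v:0)
  [0] (1,1) acc=0 (h:0 v:0)
  [1] (0,1) acc=7 (h:7 v:7)
  [1] (1,0) acc=137 (h:9 v:137)
  [1] (1,1) acc=0 (h:0 v:0)
  [2] (0,1) acc=4 (h:4 v:4)
  [2] (1,0) acc=59 (h:3 v:59)
  [2] (1,1) acc=43 (h:9 v:43)
  [3] (0,1) acc=0 (h:0 v:0)
  [3] (1,0) acc=0 (h:0 v:0)
  [3] (1,1) acc=16 (h:3 v:16)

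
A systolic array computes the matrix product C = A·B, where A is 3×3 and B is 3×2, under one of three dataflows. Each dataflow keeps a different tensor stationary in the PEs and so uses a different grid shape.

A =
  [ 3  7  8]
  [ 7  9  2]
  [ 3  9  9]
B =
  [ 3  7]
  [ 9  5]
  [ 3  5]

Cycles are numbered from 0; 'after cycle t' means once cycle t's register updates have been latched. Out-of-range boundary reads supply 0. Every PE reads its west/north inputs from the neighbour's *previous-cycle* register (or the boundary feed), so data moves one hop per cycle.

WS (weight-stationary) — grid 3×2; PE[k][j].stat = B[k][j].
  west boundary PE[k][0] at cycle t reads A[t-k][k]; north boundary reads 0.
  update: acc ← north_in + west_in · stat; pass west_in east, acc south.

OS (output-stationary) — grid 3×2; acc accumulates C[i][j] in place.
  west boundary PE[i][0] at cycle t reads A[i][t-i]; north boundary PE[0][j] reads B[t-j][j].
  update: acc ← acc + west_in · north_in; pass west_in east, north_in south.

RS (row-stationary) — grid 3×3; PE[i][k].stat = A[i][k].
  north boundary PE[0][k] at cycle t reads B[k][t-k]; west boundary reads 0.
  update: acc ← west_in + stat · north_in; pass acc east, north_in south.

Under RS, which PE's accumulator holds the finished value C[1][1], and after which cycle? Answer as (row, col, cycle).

(row, col, cycle) = (1, 2, 4)

RS — PE[1][2] is where C[1][1] collects:
  0: (1,2).acc=0  regs=<0,0>
  1: (1,2).acc=0  regs=<0,0>
  2: (1,2).acc=0  regs=<0,0>
  3: (1,2).acc=108  regs=<108,3>
  4: (1,2).acc=104  regs=<104,5>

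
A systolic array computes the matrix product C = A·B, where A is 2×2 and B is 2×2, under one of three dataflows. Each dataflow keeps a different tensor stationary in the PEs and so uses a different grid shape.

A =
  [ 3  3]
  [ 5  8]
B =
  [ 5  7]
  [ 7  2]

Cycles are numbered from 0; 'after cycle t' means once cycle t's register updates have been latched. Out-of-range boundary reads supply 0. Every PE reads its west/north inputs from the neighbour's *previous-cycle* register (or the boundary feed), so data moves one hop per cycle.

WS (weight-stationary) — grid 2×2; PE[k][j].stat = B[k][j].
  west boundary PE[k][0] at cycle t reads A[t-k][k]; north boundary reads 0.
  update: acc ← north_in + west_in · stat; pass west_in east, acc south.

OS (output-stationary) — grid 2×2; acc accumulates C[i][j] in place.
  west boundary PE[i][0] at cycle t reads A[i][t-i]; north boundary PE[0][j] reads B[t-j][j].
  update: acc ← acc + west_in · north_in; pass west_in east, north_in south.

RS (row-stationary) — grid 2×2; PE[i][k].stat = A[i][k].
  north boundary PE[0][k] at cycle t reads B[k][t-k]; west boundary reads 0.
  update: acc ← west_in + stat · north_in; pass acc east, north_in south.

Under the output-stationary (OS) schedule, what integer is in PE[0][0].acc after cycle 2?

OS (2×2). Following PE[0][0] plus its west/north inputs:
  c0 r0c0: 15 / 3 / 5
  c1 r0c0: 36 / 3 / 7
  c2 r0c0: 36 / 0 / 0

PE[0][0].acc = 36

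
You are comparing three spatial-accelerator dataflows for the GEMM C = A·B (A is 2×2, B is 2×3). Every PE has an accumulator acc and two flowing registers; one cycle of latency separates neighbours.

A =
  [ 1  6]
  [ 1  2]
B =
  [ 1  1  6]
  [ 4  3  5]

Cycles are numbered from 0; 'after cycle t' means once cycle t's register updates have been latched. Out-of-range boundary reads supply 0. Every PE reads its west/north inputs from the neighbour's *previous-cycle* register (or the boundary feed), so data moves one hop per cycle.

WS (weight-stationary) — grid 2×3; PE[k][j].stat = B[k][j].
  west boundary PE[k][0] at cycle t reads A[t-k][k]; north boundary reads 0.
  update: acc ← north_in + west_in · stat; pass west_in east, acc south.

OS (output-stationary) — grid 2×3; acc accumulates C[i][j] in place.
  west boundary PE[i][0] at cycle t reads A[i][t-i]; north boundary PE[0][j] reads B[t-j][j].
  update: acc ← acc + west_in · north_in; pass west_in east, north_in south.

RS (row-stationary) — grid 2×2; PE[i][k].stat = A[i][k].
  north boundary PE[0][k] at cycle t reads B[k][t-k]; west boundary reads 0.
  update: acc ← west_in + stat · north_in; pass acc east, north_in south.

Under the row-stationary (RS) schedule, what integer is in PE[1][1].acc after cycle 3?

RS 2×2: PE[1][1] cycle-by-cycle (with neighbour feeds):
  @0  [0,1]  acc 0  |  →0  ↓0
  @0  [1,0]  acc 0  |  →0  ↓0
  @0  [1,1]  acc 0  |  →0  ↓0
  @1  [0,1]  acc 25  |  →25  ↓4
  @1  [1,0]  acc 1  |  →1  ↓1
  @1  [1,1]  acc 0  |  →0  ↓0
  @2  [0,1]  acc 19  |  →19  ↓3
  @2  [1,0]  acc 1  |  →1  ↓1
  @2  [1,1]  acc 9  |  →9  ↓4
  @3  [0,1]  acc 36  |  →36  ↓5
  @3  [1,0]  acc 6  |  →6  ↓6
  @3  [1,1]  acc 7  |  →7  ↓3

PE[1][1].acc = 7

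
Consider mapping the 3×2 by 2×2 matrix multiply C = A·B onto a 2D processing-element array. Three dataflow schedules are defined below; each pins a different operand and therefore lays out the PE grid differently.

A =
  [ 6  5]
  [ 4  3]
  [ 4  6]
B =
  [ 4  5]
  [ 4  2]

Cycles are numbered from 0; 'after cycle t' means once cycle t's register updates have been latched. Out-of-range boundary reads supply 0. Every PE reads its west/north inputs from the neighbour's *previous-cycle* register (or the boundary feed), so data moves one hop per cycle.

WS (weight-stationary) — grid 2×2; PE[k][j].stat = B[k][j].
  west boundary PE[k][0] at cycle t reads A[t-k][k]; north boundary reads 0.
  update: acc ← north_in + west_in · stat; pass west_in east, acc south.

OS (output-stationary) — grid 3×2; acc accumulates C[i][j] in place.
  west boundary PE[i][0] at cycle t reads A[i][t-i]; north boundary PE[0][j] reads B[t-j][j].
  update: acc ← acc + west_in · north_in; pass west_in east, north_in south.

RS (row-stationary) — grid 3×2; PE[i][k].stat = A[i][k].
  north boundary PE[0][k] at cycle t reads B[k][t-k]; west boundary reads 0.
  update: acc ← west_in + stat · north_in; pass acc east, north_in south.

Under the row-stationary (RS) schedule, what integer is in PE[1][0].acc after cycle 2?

RS (3×2). Following PE[1][0] plus its west/north inputs:
  after 0 — PE[0][0] acc=24, pass-E 24, pass-S 4
  after 0 — PE[1][0] acc=0, pass-E 0, pass-S 0
  after 1 — PE[0][0] acc=30, pass-E 30, pass-S 5
  after 1 — PE[1][0] acc=16, pass-E 16, pass-S 4
  after 2 — PE[0][0] acc=0, pass-E 0, pass-S 0
  after 2 — PE[1][0] acc=20, pass-E 20, pass-S 5

PE[1][0].acc = 20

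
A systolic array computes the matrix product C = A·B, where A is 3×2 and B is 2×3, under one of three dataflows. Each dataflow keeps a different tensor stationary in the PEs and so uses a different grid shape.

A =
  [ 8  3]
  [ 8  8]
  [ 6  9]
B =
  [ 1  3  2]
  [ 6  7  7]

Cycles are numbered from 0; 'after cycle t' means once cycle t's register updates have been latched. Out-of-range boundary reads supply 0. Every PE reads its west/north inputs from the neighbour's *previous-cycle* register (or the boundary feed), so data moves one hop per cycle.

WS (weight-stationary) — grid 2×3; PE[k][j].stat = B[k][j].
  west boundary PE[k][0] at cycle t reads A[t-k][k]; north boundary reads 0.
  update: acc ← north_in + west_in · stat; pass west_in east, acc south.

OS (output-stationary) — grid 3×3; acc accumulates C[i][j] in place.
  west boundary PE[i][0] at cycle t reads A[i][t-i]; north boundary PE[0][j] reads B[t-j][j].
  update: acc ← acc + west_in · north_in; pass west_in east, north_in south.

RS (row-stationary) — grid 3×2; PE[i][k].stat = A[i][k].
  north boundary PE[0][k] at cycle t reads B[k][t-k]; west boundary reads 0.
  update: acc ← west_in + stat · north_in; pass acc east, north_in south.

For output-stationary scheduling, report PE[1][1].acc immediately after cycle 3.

OS (3×3). Following PE[1][1] plus its west/north inputs:
  [0] (0,1) acc=0 (h:0 v:0)
  [0] (1,0) acc=0 (h:0 v:0)
  [0] (1,1) acc=0 (h:0 v:0)
  [1] (0,1) acc=24 (h:8 v:3)
  [1] (1,0) acc=8 (h:8 v:1)
  [1] (1,1) acc=0 (h:0 v:0)
  [2] (0,1) acc=45 (h:3 v:7)
  [2] (1,0) acc=56 (h:8 v:6)
  [2] (1,1) acc=24 (h:8 v:3)
  [3] (0,1) acc=45 (h:0 v:0)
  [3] (1,0) acc=56 (h:0 v:0)
  [3] (1,1) acc=80 (h:8 v:7)

PE[1][1].acc = 80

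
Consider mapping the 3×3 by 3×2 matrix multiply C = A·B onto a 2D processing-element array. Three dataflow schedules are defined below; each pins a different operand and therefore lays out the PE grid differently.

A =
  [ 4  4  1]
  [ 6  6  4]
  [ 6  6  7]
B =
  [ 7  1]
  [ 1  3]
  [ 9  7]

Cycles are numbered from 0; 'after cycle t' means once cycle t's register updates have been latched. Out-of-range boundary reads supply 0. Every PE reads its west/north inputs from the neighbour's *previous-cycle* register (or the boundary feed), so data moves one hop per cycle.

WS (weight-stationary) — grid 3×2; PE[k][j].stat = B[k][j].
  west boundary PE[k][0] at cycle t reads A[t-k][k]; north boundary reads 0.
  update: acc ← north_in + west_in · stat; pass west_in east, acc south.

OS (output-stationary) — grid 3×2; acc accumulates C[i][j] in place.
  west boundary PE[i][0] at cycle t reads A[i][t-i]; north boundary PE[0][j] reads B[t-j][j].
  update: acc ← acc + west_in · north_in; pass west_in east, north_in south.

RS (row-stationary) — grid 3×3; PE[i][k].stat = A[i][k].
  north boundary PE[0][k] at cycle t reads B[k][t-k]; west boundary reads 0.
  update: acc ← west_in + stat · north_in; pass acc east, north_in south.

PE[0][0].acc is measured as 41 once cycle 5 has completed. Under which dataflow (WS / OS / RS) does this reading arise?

— WS: 3×2; PE[0][0] trace:
  step 0 · PE0,0: acc=28; fwd→4 fwd↓28
  step 1 · PE0,0: acc=42; fwd→6 fwd↓42
  step 2 · PE0,0: acc=42; fwd→6 fwd↓42
  step 3 · PE0,0: acc=0; fwd→0 fwd↓0
  step 4 · PE0,0: acc=0; fwd→0 fwd↓0
  step 5 · PE0,0: acc=0; fwd→0 fwd↓0
— OS: 3×2; PE[0][0] trace:
  step 0 · PE0,0: acc=28; fwd→4 fwd↓7
  step 1 · PE0,0: acc=32; fwd→4 fwd↓1
  step 2 · PE0,0: acc=41; fwd→1 fwd↓9
  step 3 · PE0,0: acc=41; fwd→0 fwd↓0
  step 4 · PE0,0: acc=41; fwd→0 fwd↓0
  step 5 · PE0,0: acc=41; fwd→0 fwd↓0
— RS: 3×3; PE[0][0] trace:
  step 0 · PE0,0: acc=28; fwd→28 fwd↓7
  step 1 · PE0,0: acc=4; fwd→4 fwd↓1
  step 2 · PE0,0: acc=0; fwd→0 fwd↓0
  step 3 · PE0,0: acc=0; fwd→0 fwd↓0
  step 4 · PE0,0: acc=0; fwd→0 fwd↓0
  step 5 · PE0,0: acc=0; fwd→0 fwd↓0

dataflow = OS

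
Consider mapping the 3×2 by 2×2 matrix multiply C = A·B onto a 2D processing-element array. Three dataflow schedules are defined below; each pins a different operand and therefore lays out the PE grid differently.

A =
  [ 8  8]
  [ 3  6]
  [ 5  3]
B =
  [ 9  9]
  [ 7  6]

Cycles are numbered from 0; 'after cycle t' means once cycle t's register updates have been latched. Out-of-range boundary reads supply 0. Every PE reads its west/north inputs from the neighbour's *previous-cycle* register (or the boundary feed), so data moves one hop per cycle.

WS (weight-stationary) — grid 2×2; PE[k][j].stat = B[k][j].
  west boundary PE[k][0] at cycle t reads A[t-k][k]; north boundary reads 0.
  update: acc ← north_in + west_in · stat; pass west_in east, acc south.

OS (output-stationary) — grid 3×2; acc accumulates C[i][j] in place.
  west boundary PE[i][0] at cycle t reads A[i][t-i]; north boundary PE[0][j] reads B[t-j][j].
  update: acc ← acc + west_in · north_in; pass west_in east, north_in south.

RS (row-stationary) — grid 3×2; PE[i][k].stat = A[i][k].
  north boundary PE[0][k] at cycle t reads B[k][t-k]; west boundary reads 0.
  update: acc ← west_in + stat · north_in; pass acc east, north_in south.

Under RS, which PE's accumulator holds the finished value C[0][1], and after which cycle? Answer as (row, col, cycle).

RS: C[0][1] accumulates in PE[0][1]:
  @0  [0,1]  acc 0  |  →0  ↓0
  @1  [0,1]  acc 128  |  →128  ↓7
  @2  [0,1]  acc 120  |  →120  ↓6

(row, col, cycle) = (0, 1, 2)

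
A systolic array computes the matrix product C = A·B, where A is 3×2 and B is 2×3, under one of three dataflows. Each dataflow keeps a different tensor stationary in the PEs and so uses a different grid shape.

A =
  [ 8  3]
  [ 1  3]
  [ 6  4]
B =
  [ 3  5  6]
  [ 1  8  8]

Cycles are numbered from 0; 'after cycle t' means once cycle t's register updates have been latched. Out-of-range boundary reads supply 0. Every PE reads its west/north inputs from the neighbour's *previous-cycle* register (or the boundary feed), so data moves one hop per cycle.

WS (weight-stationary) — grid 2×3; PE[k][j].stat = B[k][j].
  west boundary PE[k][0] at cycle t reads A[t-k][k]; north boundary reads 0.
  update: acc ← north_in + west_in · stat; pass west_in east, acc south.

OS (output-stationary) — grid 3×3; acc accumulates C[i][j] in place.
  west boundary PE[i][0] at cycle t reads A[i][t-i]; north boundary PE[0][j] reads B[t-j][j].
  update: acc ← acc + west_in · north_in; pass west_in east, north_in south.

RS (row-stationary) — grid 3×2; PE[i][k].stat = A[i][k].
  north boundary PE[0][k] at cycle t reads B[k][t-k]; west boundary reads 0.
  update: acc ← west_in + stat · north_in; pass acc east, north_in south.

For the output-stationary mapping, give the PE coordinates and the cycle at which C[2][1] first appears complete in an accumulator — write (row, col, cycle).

Under OS, C[2][1] lands at PE[2][1]:
  c0 r2c1: 0 / 0 / 0
  c1 r2c1: 0 / 0 / 0
  c2 r2c1: 0 / 0 / 0
  c3 r2c1: 30 / 6 / 5
  c4 r2c1: 62 / 4 / 8

(row, col, cycle) = (2, 1, 4)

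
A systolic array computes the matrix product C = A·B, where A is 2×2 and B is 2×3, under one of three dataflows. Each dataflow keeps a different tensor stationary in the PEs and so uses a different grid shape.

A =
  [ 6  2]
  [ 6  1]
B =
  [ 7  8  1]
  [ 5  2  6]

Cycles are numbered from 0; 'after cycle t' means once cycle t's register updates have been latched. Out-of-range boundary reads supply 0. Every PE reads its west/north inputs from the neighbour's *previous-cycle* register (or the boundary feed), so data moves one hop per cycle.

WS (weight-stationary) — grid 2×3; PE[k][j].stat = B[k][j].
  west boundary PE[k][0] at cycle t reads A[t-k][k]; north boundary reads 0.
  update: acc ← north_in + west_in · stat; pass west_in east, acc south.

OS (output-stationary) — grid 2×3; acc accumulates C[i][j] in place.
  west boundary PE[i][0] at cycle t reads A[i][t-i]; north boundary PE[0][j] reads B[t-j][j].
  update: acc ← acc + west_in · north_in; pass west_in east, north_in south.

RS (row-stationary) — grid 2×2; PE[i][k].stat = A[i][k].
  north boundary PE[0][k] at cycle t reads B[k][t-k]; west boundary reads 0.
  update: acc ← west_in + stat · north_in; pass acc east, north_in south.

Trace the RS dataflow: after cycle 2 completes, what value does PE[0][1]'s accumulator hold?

PE[0][1].acc = 52

Tracing RS — 2×2 array, target PE[0][1]:
  after 0 — PE[0][0] acc=42, pass-E 42, pass-S 7
  after 0 — PE[0][1] acc=0, pass-E 0, pass-S 0
  after 1 — PE[0][0] acc=48, pass-E 48, pass-S 8
  after 1 — PE[0][1] acc=52, pass-E 52, pass-S 5
  after 2 — PE[0][0] acc=6, pass-E 6, pass-S 1
  after 2 — PE[0][1] acc=52, pass-E 52, pass-S 2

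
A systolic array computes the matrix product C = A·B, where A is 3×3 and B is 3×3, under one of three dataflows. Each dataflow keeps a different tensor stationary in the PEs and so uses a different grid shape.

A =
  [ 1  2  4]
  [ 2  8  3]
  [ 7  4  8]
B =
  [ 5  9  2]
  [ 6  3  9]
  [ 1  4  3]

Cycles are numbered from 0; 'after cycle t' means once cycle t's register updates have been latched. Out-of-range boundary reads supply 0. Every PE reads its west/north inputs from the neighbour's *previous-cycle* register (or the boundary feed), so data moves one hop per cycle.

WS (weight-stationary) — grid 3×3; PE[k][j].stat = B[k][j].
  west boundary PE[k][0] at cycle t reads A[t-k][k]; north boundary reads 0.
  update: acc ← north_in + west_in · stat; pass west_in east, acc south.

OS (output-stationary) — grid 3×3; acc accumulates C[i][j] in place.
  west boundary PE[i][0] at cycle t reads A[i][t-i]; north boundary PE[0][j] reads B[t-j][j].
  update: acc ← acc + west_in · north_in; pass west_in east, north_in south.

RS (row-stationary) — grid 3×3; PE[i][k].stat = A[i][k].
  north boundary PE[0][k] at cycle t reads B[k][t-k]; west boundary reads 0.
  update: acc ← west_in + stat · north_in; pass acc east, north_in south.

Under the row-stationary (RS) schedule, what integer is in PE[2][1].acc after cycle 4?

RS 3×3: PE[2][1] cycle-by-cycle (with neighbour feeds):
  0: (1,1).acc=0  regs=<0,0>
  0: (2,0).acc=0  regs=<0,0>
  0: (2,1).acc=0  regs=<0,0>
  1: (1,1).acc=0  regs=<0,0>
  1: (2,0).acc=0  regs=<0,0>
  1: (2,1).acc=0  regs=<0,0>
  2: (1,1).acc=58  regs=<58,6>
  2: (2,0).acc=35  regs=<35,5>
  2: (2,1).acc=0  regs=<0,0>
  3: (1,1).acc=42  regs=<42,3>
  3: (2,0).acc=63  regs=<63,9>
  3: (2,1).acc=59  regs=<59,6>
  4: (1,1).acc=76  regs=<76,9>
  4: (2,0).acc=14  regs=<14,2>
  4: (2,1).acc=75  regs=<75,3>

PE[2][1].acc = 75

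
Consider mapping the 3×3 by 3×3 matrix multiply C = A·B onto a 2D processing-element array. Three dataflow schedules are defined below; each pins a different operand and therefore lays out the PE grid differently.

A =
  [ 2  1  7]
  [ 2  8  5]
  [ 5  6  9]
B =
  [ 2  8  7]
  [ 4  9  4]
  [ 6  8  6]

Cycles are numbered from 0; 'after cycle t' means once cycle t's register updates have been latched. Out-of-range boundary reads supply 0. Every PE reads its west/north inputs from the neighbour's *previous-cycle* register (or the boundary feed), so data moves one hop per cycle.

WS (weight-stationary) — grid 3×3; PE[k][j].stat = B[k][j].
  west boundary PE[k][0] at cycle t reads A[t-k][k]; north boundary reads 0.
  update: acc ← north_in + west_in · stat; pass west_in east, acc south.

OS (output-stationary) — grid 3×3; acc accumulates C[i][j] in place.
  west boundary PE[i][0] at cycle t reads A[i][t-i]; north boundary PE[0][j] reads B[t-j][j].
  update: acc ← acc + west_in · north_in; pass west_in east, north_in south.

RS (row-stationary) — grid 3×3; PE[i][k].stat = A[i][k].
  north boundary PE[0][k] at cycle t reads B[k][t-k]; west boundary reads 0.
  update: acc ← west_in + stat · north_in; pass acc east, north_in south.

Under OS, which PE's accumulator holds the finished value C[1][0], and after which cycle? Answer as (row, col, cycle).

OS — PE[1][0] is where C[1][0] collects:
  step 0 · PE1,0: acc=0; fwd→0 fwd↓0
  step 1 · PE1,0: acc=4; fwd→2 fwd↓2
  step 2 · PE1,0: acc=36; fwd→8 fwd↓4
  step 3 · PE1,0: acc=66; fwd→5 fwd↓6

(row, col, cycle) = (1, 0, 3)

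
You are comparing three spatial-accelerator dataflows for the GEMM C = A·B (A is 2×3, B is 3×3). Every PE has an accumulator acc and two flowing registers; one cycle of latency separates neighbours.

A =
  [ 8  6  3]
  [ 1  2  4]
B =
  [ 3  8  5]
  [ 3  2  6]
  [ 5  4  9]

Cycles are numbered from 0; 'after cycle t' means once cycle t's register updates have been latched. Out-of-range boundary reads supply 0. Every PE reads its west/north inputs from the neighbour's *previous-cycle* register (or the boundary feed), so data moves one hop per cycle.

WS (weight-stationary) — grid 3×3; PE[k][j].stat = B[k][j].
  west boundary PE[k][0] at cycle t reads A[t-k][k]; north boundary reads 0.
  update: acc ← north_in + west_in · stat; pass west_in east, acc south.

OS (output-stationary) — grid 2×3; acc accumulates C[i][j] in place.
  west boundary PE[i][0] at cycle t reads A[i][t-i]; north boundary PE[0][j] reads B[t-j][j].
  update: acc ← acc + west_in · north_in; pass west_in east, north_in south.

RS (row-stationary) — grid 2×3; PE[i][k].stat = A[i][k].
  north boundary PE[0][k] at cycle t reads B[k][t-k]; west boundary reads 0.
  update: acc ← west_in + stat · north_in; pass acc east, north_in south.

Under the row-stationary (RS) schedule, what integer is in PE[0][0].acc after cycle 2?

PE[0][0].acc = 40

RS on a 2×3 grid — tracing PE[0][0] and its feeders:
  t=0 PE[0][0]: acc=24 h=24 v=3
  t=1 PE[0][0]: acc=64 h=64 v=8
  t=2 PE[0][0]: acc=40 h=40 v=5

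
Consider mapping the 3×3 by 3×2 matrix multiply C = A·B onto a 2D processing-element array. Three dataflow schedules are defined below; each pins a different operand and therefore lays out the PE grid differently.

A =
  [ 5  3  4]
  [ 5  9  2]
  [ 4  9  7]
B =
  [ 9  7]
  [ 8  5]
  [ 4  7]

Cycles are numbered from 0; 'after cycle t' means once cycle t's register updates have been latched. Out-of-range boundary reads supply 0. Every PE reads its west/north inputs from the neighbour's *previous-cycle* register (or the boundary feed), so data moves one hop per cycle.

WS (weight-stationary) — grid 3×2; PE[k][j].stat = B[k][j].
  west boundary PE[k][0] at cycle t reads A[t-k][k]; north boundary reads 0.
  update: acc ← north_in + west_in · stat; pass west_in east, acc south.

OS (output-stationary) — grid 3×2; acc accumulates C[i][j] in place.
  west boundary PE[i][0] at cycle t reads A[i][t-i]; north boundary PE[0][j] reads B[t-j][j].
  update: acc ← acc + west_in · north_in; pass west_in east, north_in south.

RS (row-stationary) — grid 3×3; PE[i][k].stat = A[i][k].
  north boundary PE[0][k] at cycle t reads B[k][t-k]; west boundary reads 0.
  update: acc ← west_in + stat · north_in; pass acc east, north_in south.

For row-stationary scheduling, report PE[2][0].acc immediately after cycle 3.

PE[2][0].acc = 28

RS on a 3×3 grid — tracing PE[2][0] and its feeders:
  [0] (1,0) acc=0 (h:0 v:0)
  [0] (2,0) acc=0 (h:0 v:0)
  [1] (1,0) acc=45 (h:45 v:9)
  [1] (2,0) acc=0 (h:0 v:0)
  [2] (1,0) acc=35 (h:35 v:7)
  [2] (2,0) acc=36 (h:36 v:9)
  [3] (1,0) acc=0 (h:0 v:0)
  [3] (2,0) acc=28 (h:28 v:7)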